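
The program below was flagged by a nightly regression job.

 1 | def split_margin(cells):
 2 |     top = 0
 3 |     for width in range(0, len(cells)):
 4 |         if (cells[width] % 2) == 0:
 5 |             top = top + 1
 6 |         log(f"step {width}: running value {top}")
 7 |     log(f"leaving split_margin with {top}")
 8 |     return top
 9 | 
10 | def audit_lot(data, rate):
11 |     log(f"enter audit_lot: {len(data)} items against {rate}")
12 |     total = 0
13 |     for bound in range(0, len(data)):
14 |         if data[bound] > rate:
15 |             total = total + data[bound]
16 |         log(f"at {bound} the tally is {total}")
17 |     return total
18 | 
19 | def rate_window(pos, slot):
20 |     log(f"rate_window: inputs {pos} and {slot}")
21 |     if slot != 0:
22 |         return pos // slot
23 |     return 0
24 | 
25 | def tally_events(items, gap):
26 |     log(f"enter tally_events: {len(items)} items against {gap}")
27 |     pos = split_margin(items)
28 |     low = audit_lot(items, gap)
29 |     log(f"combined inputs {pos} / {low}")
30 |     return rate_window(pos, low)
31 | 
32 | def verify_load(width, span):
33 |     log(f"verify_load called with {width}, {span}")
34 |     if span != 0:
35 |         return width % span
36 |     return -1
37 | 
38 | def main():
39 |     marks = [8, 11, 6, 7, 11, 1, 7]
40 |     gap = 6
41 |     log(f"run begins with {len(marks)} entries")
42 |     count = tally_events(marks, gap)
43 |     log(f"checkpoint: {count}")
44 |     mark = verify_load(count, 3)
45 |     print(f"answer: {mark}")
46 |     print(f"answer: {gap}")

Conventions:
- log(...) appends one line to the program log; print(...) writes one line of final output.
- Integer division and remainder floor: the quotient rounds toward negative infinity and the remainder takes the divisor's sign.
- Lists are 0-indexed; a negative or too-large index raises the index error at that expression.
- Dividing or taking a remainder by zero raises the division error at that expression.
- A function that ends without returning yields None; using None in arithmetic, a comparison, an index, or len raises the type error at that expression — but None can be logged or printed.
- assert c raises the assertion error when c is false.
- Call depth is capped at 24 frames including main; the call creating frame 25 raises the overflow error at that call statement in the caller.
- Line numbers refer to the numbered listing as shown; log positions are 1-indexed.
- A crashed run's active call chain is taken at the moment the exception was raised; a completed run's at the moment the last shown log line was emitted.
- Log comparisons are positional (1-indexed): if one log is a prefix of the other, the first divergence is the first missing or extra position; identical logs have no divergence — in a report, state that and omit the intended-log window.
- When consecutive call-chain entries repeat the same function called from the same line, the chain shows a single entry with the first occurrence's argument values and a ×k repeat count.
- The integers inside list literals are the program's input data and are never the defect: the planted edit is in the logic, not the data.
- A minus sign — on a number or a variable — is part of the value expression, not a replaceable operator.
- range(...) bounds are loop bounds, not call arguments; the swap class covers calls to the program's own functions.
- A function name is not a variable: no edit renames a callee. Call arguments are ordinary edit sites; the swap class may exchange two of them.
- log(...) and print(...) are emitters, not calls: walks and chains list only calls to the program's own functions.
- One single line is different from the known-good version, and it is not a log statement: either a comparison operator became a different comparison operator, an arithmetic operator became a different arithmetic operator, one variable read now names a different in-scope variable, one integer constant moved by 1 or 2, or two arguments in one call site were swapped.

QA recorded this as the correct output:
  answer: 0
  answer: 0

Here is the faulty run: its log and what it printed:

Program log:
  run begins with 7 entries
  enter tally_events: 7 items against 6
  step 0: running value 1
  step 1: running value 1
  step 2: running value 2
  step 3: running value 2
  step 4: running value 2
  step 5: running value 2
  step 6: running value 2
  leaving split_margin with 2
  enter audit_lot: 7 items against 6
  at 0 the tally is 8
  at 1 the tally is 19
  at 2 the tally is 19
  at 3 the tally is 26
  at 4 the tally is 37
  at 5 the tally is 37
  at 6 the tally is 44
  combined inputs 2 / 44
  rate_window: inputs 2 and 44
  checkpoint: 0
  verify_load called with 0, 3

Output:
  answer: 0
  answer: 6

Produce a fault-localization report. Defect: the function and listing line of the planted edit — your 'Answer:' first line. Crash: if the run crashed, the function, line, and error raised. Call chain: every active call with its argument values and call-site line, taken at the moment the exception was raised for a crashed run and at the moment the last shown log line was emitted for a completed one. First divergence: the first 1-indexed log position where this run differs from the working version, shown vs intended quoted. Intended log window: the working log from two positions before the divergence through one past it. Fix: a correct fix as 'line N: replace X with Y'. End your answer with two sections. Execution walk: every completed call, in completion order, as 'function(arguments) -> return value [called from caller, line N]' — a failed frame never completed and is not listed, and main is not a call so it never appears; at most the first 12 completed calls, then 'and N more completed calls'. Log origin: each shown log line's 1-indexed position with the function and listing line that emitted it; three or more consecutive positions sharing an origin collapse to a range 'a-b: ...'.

Answer: the defect is in main at line 46.
Key fact: Nothing in the log betrays the bug — only the output does.
Call chain: main -> verify_load(0, 3) (called at line 44).
First divergence: there is none — every log position agrees.
Execution walk:
  split_margin([8, 11, 6, 7, 11, 1, 7]) -> 2  [called from tally_events, line 27]
  audit_lot([8, 11, 6, 7, 11, 1, 7], 6) -> 44  [called from tally_events, line 28]
  rate_window(2, 44) -> 0  [called from tally_events, line 30]
  tally_events([8, 11, 6, 7, 11, 1, 7], 6) -> 0  [called from main, line 42]
  verify_load(0, 3) -> 0  [called from main, line 44]
Log line origins:
  1 — main, line 41
  2 — tally_events, line 26
  3-9 — split_margin, line 6
  10 — split_margin, line 7
  11 — audit_lot, line 11
  12-18 — audit_lot, line 16
  19 — tally_events, line 29
  20 — rate_window, line 20
  21 — main, line 43
  22 — verify_load, line 33
A correct fix: line 46: replace `gap` with `count`.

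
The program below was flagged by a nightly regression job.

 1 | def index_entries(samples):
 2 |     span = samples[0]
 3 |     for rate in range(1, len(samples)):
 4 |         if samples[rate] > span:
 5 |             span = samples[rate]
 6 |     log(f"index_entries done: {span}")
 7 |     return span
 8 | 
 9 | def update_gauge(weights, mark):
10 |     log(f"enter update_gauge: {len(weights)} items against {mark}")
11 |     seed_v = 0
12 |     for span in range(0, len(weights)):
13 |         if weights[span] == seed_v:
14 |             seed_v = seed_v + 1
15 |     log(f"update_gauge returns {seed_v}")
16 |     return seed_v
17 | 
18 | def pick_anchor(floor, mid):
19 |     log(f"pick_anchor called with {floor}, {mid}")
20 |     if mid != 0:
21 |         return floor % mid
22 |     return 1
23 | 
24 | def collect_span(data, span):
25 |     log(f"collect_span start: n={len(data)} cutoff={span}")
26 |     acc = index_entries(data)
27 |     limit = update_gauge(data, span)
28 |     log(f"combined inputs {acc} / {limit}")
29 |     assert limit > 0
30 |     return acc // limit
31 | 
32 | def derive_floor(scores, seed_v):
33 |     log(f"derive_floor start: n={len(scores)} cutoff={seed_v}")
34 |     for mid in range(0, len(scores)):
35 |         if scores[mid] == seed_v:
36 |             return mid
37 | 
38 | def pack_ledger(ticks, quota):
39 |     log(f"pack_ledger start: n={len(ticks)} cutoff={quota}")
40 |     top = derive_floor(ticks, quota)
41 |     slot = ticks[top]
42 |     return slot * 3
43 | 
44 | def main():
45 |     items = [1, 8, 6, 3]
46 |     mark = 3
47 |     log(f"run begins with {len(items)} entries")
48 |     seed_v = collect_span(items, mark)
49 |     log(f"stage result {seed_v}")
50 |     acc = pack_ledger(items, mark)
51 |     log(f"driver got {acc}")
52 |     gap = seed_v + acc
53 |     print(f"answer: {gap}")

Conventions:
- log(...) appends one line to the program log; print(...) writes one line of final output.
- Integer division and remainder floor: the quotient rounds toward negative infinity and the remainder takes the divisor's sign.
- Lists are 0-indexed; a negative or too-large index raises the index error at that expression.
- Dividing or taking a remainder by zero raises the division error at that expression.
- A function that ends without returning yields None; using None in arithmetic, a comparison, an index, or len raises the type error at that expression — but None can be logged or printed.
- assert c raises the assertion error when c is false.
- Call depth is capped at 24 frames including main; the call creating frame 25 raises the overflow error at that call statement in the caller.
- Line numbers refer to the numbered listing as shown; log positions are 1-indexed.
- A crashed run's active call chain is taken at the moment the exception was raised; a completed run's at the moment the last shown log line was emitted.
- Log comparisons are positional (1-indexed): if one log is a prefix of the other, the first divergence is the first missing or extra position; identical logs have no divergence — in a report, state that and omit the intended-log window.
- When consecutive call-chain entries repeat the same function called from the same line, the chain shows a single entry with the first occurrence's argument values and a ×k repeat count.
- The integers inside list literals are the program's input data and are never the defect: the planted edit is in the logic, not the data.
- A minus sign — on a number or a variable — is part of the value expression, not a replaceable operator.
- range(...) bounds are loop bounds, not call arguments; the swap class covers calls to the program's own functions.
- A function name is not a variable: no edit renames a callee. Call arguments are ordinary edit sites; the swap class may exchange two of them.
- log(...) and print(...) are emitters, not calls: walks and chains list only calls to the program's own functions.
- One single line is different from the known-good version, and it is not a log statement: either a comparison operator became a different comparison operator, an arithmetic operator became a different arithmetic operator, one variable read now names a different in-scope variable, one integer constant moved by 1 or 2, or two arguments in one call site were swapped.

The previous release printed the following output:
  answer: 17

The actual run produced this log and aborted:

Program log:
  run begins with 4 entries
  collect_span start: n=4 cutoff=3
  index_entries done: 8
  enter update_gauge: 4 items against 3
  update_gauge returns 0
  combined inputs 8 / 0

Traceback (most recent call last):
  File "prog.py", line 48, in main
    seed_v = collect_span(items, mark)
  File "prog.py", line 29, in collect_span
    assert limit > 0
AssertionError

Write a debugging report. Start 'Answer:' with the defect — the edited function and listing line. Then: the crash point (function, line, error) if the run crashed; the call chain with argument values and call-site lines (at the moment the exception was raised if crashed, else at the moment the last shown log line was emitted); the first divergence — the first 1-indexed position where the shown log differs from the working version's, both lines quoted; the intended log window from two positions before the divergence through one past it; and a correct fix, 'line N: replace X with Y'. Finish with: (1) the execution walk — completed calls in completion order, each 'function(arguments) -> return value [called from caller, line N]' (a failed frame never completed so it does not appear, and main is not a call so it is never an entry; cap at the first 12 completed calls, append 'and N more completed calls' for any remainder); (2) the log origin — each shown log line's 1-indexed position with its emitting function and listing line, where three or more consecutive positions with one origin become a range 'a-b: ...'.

Answer: the defect is in update_gauge at line 13.
The tell: Position 5 is the first bad log line: 'update_gauge returns 0' should read 'update_gauge returns 1'.
Crash: collect_span, line 29, AssertionError.
Call chain: main -> collect_span([1, 8, 6, 3], 3) (called at line 48).
First divergence: position 5 — the shown line 'update_gauge returns 0' should read 'update_gauge returns 1'.
Intended log window:
  3: index_entries done: 8
  4: enter update_gauge: 4 items against 3
  5: update_gauge returns 1
  6: combined inputs 8 / 1
Execution walk:
  index_entries([1, 8, 6, 3]) -> 8  [called from collect_span, line 26]
  update_gauge([1, 8, 6, 3], 3) -> 0  [called from collect_span, line 27]
Log line origins:
  1: from main, line 47
  2: from collect_span, line 25
  3: from index_entries, line 6
  4: from update_gauge, line 10
  5: from update_gauge, line 15
  6: from collect_span, line 28
A correct fix: line 13: replace `seed_v` with `mark`.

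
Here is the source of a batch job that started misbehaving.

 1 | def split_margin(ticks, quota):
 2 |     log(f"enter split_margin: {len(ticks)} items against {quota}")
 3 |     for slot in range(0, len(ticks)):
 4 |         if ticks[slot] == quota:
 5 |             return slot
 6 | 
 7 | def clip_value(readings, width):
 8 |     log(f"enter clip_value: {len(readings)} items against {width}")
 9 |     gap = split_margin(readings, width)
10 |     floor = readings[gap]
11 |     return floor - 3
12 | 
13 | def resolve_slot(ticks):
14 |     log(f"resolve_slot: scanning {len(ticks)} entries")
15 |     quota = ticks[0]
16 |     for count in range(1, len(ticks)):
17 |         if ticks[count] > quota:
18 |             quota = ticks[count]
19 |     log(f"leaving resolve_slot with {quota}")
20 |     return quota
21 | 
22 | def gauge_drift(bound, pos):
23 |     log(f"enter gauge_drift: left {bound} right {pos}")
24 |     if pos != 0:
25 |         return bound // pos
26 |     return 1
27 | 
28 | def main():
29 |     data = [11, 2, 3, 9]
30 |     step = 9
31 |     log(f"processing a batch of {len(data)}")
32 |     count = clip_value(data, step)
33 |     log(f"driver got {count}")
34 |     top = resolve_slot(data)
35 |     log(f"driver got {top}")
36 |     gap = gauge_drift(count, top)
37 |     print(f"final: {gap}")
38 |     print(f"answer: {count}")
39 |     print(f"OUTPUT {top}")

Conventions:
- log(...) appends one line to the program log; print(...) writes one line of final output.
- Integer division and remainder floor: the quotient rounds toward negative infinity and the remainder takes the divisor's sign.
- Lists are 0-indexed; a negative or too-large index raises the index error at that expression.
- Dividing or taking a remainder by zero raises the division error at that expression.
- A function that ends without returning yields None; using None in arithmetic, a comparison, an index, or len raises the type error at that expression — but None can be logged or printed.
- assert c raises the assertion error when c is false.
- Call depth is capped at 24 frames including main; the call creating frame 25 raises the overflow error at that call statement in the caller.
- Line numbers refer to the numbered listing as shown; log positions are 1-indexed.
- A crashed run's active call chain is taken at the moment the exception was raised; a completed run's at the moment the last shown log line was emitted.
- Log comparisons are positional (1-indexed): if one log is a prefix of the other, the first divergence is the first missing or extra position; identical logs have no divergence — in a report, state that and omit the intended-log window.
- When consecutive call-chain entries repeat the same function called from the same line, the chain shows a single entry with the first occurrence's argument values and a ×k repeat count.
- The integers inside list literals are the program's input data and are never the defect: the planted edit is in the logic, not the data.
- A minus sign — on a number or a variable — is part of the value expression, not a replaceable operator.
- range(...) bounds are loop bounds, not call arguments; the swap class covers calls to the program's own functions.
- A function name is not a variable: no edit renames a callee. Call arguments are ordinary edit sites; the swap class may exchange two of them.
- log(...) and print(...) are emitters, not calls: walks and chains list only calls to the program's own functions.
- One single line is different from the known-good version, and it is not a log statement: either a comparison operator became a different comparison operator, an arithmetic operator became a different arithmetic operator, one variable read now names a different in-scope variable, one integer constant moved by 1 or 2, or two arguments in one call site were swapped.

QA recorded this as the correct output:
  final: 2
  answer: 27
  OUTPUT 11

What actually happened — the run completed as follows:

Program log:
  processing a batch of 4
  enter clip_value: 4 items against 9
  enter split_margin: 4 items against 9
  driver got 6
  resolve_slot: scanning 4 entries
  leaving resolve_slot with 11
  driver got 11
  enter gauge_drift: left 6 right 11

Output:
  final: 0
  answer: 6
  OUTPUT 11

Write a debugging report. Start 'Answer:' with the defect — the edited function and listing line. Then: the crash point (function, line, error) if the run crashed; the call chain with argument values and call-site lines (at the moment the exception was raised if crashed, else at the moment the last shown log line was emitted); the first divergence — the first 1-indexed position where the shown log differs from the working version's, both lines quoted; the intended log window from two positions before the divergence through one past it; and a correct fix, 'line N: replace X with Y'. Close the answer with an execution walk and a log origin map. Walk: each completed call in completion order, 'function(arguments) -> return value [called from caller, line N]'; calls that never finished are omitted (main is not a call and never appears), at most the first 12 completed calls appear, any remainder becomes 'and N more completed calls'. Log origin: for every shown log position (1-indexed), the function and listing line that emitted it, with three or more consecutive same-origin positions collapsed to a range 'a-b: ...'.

Answer: the defect is in clip_value at line 11.
Key observation: Everything matches until log position 4, which reads 'driver got 6' in place of 'driver got 27'.
Call chain: main -> gauge_drift(6, 11) (called at line 36).
First divergence: position 4; shown 'driver got 6' vs intended 'driver got 27'.
Intended log window:
  2: enter clip_value: 4 items against 9
  3: enter split_margin: 4 items against 9
  4: driver got 27
  5: resolve_slot: scanning 4 entries
Execution walk:
  split_margin([11, 2, 3, 9], 9) -> 3  [called from clip_value, line 9]
  clip_value([11, 2, 3, 9], 9) -> 6  [called from main, line 32]
  resolve_slot([11, 2, 3, 9]) -> 11  [called from main, line 34]
  gauge_drift(6, 11) -> 0  [called from main, line 36]
Log origin:
  1: emitted by main (line 31)
  2: emitted by clip_value (line 8)
  3: emitted by split_margin (line 2)
  4: emitted by main (line 33)
  5: emitted by resolve_slot (line 14)
  6: emitted by resolve_slot (line 19)
  7: emitted by main (line 35)
  8: emitted by gauge_drift (line 23)
A correct fix: line 11: replace `-` with `*`.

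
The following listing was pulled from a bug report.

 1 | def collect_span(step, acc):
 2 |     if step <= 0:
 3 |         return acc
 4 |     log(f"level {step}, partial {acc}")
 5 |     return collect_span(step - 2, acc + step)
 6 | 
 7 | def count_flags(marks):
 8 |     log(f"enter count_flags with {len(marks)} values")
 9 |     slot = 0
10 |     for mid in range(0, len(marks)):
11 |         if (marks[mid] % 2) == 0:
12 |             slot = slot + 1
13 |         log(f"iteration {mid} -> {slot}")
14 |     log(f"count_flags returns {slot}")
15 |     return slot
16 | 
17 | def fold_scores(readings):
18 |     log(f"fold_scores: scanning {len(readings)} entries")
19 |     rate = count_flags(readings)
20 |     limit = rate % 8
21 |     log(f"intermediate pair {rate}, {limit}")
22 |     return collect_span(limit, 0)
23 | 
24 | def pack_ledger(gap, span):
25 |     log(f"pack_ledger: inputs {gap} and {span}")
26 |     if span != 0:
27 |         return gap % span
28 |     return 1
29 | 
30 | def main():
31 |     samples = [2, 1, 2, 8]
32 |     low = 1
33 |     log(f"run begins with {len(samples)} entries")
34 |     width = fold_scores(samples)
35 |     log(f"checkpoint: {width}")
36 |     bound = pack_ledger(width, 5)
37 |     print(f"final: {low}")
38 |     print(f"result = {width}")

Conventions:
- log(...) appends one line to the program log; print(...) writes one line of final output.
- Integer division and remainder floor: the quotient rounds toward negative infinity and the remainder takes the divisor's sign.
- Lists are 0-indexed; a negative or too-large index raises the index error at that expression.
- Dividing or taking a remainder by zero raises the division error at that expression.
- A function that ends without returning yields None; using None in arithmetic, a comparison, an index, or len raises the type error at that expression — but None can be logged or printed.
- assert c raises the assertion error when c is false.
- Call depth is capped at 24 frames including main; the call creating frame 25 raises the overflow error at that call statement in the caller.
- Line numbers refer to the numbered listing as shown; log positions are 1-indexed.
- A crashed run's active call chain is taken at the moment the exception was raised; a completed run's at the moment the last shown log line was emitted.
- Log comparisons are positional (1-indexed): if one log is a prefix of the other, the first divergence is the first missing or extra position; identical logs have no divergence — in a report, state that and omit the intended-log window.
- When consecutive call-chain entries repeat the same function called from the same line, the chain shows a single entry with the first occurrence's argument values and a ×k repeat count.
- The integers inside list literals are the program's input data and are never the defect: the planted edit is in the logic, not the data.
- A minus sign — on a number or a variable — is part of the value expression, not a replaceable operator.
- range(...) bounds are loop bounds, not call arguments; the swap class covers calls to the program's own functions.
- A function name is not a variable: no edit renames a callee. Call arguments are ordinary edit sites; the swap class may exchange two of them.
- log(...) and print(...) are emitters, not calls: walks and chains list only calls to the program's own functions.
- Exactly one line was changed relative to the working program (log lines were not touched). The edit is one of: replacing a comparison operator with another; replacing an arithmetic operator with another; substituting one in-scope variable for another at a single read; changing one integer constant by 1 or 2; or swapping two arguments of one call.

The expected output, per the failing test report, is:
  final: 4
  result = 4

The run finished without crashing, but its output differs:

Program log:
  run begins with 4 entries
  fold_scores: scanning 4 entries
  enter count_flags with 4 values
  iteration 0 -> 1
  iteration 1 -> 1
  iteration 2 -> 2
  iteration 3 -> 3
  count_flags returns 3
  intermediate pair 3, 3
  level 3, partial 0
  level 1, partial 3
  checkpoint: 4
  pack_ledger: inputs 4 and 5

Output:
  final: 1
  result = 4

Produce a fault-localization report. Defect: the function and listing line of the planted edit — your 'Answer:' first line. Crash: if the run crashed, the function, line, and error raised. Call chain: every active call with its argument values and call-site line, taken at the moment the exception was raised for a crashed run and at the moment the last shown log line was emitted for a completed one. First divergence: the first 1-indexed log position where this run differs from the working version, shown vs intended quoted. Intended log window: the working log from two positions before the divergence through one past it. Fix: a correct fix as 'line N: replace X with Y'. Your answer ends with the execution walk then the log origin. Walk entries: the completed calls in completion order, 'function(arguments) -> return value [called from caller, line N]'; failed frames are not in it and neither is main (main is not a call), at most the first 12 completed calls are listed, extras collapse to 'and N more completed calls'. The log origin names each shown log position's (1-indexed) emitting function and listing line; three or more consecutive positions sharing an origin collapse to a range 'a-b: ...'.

Answer: the defect is in main at line 37.
The tell: No log line changed; the fault shows up purely in the output.
Call chain: main -> pack_ledger(4, 5) (called at line 36).
First divergence: none — the logs agree in full.
Execution walk:
  count_flags([2, 1, 2, 8]) -> 3  [called from fold_scores, line 19]
  collect_span(-1, 4) -> 4  [called from collect_span, line 5]
  collect_span(1, 3) -> 4  [called from collect_span, line 5]
  collect_span(3, 0) -> 4  [called from fold_scores, line 22]
  fold_scores([2, 1, 2, 8]) -> 4  [called from main, line 34]
  pack_ledger(4, 5) -> 4  [called from main, line 36]
Log line origins:
  1: logged in main at line 33
  2: logged in fold_scores at line 18
  3: logged in count_flags at line 8
  4-7: logged in count_flags at line 13
  8: logged in count_flags at line 14
  9: logged in fold_scores at line 21
  10: logged in collect_span at line 4
  11: logged in collect_span at line 4
  12: logged in main at line 35
  13: logged in pack_ledger at line 25
A correct fix: line 37: replace `low` with `bound`.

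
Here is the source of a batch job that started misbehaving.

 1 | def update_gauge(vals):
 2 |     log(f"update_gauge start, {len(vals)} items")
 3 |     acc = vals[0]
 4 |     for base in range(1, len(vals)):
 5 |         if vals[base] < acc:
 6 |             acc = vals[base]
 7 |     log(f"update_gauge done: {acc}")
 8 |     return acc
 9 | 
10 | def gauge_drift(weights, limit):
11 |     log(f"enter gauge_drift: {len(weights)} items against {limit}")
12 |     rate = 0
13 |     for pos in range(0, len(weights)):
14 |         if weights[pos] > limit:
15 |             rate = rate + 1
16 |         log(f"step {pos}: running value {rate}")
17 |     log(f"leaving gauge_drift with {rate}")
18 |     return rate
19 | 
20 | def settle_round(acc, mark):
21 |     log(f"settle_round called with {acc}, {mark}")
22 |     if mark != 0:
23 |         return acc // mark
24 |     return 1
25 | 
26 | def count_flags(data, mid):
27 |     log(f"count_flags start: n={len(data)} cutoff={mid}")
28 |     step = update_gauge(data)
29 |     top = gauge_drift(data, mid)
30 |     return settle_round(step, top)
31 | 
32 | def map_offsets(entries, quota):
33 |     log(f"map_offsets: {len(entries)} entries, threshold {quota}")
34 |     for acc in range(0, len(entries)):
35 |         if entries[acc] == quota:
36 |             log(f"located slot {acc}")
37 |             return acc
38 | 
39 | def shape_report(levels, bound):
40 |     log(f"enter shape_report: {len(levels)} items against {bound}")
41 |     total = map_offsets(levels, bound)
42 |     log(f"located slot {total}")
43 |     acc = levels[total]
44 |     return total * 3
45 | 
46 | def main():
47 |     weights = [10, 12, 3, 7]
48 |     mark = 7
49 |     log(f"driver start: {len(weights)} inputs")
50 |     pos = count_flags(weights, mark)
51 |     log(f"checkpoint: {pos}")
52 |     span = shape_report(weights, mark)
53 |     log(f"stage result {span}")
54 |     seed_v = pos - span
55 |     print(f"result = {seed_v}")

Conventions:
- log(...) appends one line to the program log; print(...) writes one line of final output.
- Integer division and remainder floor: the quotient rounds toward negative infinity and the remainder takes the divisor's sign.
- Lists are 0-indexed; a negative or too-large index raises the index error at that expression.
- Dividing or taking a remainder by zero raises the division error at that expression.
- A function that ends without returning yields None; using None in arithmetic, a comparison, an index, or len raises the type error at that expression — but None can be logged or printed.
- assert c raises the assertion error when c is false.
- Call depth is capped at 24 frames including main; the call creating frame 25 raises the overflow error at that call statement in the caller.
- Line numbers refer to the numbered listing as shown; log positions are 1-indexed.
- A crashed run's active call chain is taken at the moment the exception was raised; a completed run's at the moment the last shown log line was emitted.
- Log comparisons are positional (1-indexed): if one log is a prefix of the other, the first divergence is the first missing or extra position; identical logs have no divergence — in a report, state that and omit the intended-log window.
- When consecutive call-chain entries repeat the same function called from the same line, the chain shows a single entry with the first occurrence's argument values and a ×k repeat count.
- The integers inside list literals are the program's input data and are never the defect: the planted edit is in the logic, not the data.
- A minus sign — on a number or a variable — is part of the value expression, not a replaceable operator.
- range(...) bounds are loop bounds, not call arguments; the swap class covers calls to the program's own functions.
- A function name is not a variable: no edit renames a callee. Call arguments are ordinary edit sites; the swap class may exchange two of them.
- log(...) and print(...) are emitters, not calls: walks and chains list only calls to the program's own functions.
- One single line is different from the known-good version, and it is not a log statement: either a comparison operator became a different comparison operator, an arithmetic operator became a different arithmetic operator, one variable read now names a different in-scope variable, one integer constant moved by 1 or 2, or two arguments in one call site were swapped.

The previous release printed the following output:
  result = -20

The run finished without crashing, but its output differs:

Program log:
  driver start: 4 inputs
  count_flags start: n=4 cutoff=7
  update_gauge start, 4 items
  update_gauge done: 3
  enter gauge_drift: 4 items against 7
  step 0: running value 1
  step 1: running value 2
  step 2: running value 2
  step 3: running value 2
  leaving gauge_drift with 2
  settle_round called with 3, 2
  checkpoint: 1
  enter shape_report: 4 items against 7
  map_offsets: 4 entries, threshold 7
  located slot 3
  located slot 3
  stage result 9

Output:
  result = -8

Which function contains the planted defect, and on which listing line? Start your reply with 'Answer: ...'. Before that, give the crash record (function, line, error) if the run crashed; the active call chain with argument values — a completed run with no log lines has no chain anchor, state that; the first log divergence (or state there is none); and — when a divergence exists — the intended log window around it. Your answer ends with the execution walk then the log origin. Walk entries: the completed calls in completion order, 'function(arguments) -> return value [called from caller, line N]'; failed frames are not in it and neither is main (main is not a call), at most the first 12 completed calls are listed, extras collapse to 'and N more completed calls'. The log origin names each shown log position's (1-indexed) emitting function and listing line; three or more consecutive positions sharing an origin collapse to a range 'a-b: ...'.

Answer: the defect is in shape_report at line 44.
Key observation: Log line 17 is where behavior first shows: 'stage result 9' appears instead of 'stage result 21'.
Call chain: main.
First divergence: position 17 — the shown line 'stage result 9' should read 'stage result 21'.
Intended log window:
  15: located slot 3
  16: located slot 3
  17: stage result 21
Execution walk:
  update_gauge([10, 12, 3, 7]) -> 3  [called from count_flags, line 28]
  gauge_drift([10, 12, 3, 7], 7) -> 2  [called from count_flags, line 29]
  settle_round(3, 2) -> 1  [called from count_flags, line 30]
  count_flags([10, 12, 3, 7], 7) -> 1  [called from main, line 50]
  map_offsets([10, 12, 3, 7], 7) -> 3  [called from shape_report, line 41]
  shape_report([10, 12, 3, 7], 7) -> 9  [called from main, line 52]
Log origin:
  1: emitted by main (line 49)
  2: emitted by count_flags (line 27)
  3: emitted by update_gauge (line 2)
  4: emitted by update_gauge (line 7)
  5: emitted by gauge_drift (line 11)
  6-9: emitted by gauge_drift (line 16)
  10: emitted by gauge_drift (line 17)
  11: emitted by settle_round (line 21)
  12: emitted by main (line 51)
  13: emitted by shape_report (line 40)
  14: emitted by map_offsets (line 33)
  15: emitted by map_offsets (line 36)
  16: emitted by shape_report (line 42)
  17: emitted by main (line 53)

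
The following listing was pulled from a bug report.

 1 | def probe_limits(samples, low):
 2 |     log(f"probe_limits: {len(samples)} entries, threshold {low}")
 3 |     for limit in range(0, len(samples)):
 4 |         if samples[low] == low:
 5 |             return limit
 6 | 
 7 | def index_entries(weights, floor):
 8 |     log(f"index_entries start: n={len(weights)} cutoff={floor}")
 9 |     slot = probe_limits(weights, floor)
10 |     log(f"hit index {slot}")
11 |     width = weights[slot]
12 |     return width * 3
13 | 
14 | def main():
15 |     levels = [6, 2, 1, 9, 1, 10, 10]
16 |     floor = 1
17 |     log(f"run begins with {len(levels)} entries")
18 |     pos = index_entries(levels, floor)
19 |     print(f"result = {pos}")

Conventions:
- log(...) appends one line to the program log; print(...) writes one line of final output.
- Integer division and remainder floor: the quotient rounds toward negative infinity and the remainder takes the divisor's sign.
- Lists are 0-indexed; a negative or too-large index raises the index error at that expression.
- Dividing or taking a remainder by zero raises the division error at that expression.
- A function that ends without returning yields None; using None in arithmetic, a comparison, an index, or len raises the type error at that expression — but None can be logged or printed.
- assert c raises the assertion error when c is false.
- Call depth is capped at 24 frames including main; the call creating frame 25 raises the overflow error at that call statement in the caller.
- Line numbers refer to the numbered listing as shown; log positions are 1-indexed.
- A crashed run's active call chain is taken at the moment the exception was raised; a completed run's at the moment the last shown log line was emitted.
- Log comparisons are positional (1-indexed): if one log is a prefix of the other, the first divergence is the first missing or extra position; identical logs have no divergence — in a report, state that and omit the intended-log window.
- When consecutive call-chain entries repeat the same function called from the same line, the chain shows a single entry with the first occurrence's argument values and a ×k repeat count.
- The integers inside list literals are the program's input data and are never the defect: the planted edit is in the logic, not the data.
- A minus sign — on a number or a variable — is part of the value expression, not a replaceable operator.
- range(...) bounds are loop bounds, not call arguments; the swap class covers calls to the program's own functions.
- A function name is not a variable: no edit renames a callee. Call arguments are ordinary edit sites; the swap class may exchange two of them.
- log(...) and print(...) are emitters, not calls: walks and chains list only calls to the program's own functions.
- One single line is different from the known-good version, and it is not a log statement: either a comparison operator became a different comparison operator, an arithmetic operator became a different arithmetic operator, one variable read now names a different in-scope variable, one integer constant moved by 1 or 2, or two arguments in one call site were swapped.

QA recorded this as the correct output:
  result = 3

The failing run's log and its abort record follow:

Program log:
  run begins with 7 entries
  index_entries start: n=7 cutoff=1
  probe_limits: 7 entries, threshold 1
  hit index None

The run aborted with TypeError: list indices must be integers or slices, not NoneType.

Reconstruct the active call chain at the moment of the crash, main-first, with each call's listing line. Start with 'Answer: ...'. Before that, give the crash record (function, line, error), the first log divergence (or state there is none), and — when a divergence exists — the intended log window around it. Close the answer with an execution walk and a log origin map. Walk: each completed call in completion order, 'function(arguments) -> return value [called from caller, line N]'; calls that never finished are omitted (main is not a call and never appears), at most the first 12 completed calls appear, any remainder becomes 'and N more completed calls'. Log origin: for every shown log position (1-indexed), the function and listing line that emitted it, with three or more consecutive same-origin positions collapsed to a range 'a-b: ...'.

Answer: main -> index_entries (called at line 18).
Key fact: At log position 4 the runs split — shown 'hit index None', but the working version logs 'hit index 2'.
Crash: index_entries, line 11, TypeError.
First divergence: at position 4 the run shows 'hit index None' where the working version logs 'hit index 2'.
Intended log window:
  2: index_entries start: n=7 cutoff=1
  3: probe_limits: 7 entries, threshold 1
  4: hit index 2
Execution walk:
  probe_limits([6, 2, 1, 9, 1, 10, 10], 1) -> None  [called from index_entries, line 9]
Origin of each log line:
  1: logged in main at line 17
  2: logged in index_entries at line 8
  3: logged in probe_limits at line 2
  4: logged in index_entries at line 10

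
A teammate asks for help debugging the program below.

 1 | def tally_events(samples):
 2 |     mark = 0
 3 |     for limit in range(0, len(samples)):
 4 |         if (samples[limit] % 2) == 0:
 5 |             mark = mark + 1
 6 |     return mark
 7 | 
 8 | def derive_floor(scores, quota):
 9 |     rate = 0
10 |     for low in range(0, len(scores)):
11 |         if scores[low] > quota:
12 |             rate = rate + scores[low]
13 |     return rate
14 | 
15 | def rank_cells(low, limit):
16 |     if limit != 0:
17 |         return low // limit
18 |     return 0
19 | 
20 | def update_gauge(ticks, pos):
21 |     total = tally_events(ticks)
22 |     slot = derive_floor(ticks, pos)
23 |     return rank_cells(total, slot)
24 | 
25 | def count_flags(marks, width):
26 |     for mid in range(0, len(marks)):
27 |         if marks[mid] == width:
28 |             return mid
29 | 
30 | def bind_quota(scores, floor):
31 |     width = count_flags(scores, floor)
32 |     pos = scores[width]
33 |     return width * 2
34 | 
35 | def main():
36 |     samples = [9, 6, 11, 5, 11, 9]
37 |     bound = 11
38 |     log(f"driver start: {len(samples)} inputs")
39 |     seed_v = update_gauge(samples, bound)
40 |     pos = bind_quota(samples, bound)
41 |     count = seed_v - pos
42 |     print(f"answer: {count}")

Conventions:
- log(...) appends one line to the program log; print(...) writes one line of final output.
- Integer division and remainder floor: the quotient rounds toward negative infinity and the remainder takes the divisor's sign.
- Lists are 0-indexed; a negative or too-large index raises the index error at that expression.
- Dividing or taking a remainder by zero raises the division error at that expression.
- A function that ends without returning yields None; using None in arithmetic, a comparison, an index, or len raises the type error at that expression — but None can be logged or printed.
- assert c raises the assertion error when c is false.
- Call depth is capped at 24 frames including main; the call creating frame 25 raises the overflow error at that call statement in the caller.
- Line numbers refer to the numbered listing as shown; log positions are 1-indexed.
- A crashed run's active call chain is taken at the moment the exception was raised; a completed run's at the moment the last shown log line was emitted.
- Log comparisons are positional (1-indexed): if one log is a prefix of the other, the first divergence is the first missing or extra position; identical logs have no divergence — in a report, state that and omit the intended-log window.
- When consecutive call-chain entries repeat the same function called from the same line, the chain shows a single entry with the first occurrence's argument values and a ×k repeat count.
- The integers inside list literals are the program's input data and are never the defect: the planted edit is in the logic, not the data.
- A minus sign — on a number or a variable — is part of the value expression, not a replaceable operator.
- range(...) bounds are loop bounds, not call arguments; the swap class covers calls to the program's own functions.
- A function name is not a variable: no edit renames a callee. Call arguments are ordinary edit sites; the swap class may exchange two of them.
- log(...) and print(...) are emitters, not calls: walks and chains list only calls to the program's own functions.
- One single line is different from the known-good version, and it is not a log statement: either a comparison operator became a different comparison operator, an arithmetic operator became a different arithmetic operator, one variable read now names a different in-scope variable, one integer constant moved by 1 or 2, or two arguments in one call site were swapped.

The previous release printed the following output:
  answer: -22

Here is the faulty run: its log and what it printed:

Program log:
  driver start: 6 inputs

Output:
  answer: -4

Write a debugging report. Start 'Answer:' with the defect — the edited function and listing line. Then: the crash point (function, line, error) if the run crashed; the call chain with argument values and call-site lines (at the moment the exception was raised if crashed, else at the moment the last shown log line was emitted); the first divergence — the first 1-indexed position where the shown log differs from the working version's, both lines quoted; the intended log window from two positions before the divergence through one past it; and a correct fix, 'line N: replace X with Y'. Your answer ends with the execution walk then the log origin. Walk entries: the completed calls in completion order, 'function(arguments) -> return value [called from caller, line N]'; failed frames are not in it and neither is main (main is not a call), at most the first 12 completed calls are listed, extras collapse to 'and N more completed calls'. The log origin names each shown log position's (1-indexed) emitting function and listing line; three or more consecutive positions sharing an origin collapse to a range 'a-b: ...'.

Answer: the defect is in bind_quota at line 33.
Key fact: Log streams are identical — the defect surfaces only in the printed output.
Call chain: main.
First divergence: none — the logs agree in full.
Execution walk:
  tally_events([9, 6, 11, 5, 11, 9]) -> 1  [called from update_gauge, line 21]
  derive_floor([9, 6, 11, 5, 11, 9], 11) -> 0  [called from update_gauge, line 22]
  rank_cells(1, 0) -> 0  [called from update_gauge, line 23]
  update_gauge([9, 6, 11, 5, 11, 9], 11) -> 0  [called from main, line 39]
  count_flags([9, 6, 11, 5, 11, 9], 11) -> 2  [called from bind_quota, line 31]
  bind_quota([9, 6, 11, 5, 11, 9], 11) -> 4  [called from main, line 40]
Log origin:
  1: emitted by main (line 38)
A correct fix: line 33: replace `width` with `pos`.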